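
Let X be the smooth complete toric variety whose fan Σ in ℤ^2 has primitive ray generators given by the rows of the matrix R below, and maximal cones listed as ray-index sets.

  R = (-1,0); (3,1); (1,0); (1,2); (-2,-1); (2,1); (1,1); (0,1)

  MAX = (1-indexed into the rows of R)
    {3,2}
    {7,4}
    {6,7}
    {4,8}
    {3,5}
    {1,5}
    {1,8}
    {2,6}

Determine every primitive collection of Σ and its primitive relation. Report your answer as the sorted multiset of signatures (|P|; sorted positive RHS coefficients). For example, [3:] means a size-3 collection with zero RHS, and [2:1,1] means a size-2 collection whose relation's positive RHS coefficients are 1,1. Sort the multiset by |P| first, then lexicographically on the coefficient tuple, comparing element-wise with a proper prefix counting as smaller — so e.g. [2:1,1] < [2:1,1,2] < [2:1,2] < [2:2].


The 20 primitive collections of Σ (r=8, n=2):

  P={1,3}:  v_{1} + v_{3} = 0 — sig = [2:]
  P={5,6}:  v_{5} + v_{6} = 0 — sig = [2:]
  P={1,2}:  v_{1} + v_{2} = v_{6} — sig = [2:1]
  P={1,6}:  v_{1} + v_{6} = v_{7} — sig = [2:1]
  P={1,7}:  v_{1} + v_{7} = v_{8} — sig = [2:1]
  P={2,5}:  v_{2} + v_{5} = v_{3} — sig = [2:1]
  P={3,6}:  v_{3} + v_{6} = v_{2} — sig = [2:1]
  P={3,7}:  v_{3} + v_{7} = v_{6} — sig = [2:1]
  P={3,8}:  v_{3} + v_{8} = v_{7} — sig = [2:1]
  P={5,7}:  v_{5} + v_{7} = v_{1} — sig = [2:1]
  P={7,8}:  v_{7} + v_{8} = v_{4} — sig = [2:1]
  P={2,8}:  v_{2} + v_{8} = v_{6} + v_{7} — sig = [2:1,1]
  P={4,5}:  v_{4} + v_{5} = v_{1} + v_{8} — sig = [2:1,1]
  P={2,4}:  v_{2} + v_{4} = v_{6} + 2·v_{7} — sig = [2:1,2]
  P={1,4}:  v_{1} + v_{4} = 2·v_{8} — sig = [2:2]
  P={2,7}:  v_{2} + v_{7} = 2·v_{6} — sig = [2:2]
  P={3,4}:  v_{3} + v_{4} = 2·v_{7} — sig = [2:2]
  P={5,8}:  v_{5} + v_{8} = 2·v_{1} — sig = [2:2]
  P={6,8}:  v_{6} + v_{8} = 2·v_{7} — sig = [2:2]
  P={4,6}:  v_{4} + v_{6} = 3·v_{7} — sig = [2:3]

Sorted signature multiset PRS(X):
{ [2:] ×2,  [2:1] ×9,  [2:1,1] ×2,  [2:1,2],  [2:2] ×5,  [2:3] }


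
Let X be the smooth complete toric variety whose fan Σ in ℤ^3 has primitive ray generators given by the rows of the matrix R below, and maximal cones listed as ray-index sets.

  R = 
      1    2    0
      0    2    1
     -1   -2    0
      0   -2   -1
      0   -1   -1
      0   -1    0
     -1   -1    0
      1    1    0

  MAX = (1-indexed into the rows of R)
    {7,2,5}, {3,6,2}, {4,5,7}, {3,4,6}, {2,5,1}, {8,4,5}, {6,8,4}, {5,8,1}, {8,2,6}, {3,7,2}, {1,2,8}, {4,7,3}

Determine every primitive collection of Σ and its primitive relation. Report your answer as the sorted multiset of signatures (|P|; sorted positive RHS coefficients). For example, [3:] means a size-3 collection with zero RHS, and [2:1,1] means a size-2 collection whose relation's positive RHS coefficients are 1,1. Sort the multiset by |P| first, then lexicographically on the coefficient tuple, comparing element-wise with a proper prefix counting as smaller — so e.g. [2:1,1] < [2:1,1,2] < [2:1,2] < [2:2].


Σ has 11 primitive collections:

  • {1,3}:  v_{1} + v_{3} = 0 ; sig = [2:]
  • {2,4}:  v_{2} + v_{4} = 0 ; sig = [2:]
  • {7,8}:  v_{7} + v_{8} = 0 ; sig = [2:]
  • {1,6}:  v_{1} + v_{6} = v_{8} ; sig = [2:1]
  • {3,8}:  v_{3} + v_{8} = v_{6} ; sig = [2:1]
  • {5,6}:  v_{5} + v_{6} = v_{4} ; sig = [2:1]
  • {6,7}:  v_{6} + v_{7} = v_{3} ; sig = [2:1]
  • {1,4}:  v_{1} + v_{4} = v_{5} + v_{8} ; sig = [2:1,1]
  • {1,7}:  v_{1} + v_{7} = v_{2} + v_{5} ; sig = [2:1,1]
  • {3,5}:  v_{3} + v_{5} = v_{4} + v_{7} ; sig = [2:1,1]
  • {2,5,8}:  v_{2} + v_{5} + v_{8} = v_{1} ; sig = [3:1]

so the primitive-relation signature multiset is
[[2:], [2:], [2:], [2:1], [2:1], [2:1], [2:1], [2:1,1], [2:1,1], [2:1,1], [3:1]]


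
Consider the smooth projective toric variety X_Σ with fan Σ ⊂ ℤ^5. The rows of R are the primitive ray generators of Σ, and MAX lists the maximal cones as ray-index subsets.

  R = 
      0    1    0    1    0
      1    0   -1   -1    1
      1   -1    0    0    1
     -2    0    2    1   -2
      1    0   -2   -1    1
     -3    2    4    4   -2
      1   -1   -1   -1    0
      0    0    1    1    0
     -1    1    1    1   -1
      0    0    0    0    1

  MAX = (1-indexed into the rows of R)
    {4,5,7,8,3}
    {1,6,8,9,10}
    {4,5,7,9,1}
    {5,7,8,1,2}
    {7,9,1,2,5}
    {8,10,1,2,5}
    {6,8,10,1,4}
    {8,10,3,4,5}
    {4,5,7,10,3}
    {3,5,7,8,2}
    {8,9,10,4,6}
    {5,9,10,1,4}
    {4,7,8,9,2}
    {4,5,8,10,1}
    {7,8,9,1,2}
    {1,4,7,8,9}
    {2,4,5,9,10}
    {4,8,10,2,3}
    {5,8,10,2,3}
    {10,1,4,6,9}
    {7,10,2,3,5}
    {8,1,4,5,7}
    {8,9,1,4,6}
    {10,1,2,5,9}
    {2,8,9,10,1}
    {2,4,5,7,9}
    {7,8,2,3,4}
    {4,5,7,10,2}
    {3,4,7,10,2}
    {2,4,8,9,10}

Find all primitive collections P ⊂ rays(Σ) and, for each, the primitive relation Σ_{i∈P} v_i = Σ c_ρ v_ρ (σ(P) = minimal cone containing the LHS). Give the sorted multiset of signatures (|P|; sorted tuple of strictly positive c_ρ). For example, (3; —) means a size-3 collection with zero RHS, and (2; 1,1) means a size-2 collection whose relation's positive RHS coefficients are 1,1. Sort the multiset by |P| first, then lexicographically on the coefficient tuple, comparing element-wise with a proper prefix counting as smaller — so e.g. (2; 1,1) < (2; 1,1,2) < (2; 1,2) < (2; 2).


Δ(Σ) — 10 vertices, 14 min non-faces:

  {3,9}:  v_{3} + v_{9} = v_{8} ; sig = (2; 1)
  {6,7}:  v_{6} + v_{7} = v_{1} + v_{4} + v_{8} ; sig = (2; 1,1,1)
  {3,6}:  v_{3} + v_{6} = v_{1} + v_{4} + 2·v_{8} + v_{10} ; sig = (2; 1,1,1,2)
  {2,6}:  v_{2} + v_{6} = v_{8} + 2·v_{9} + v_{10} ; sig = (2; 1,1,2)
  {5,6}:  v_{5} + v_{6} = 2·v_{1} + v_{4} + v_{10} ; sig = (2; 1,1,2)
  {1,3}:  v_{1} + v_{3} = v_{5} + 2·v_{8} ; sig = (2; 1,2)
  {7,9,10}:  v_{7} + v_{9} + v_{10} = 0 ; sig = (3; —)
  {1,2,4}:  v_{1} + v_{2} + v_{4} = v_{9} ; sig = (3; 1)
  {5,8,9}:  v_{5} + v_{8} + v_{9} = v_{1} ; sig = (3; 1)
  {7,8,10}:  v_{7} + v_{8} + v_{10} = v_{3} ; sig = (3; 1)
  {1,7,10}:  v_{1} + v_{7} + v_{10} = v_{5} + v_{8} ; sig = (3; 1,1)
  {2,4,5,8}:  v_{2} + v_{4} + v_{5} + v_{8} = 0 ; sig = (4; —)
  {2,3,4,5}:  v_{2} + v_{3} + v_{4} + v_{5} = v_{7} + v_{10} ; sig = (4; 1,1)
  {1,4,8,9,10}:  v_{1} + v_{4} + v_{8} + v_{9} + v_{10} = v_{6} ; sig = (5; 1)

Signatures (|P|; sorted positive RHS coefficients), sorted:
[(2; 1), (2; 1,1,1), (2; 1,1,1,2), (2; 1,1,2), (2; 1,1,2), (2; 1,2), (3; —), (3; 1), (3; 1), (3; 1), (3; 1,1), (4; —), (4; 1,1), (5; 1)]


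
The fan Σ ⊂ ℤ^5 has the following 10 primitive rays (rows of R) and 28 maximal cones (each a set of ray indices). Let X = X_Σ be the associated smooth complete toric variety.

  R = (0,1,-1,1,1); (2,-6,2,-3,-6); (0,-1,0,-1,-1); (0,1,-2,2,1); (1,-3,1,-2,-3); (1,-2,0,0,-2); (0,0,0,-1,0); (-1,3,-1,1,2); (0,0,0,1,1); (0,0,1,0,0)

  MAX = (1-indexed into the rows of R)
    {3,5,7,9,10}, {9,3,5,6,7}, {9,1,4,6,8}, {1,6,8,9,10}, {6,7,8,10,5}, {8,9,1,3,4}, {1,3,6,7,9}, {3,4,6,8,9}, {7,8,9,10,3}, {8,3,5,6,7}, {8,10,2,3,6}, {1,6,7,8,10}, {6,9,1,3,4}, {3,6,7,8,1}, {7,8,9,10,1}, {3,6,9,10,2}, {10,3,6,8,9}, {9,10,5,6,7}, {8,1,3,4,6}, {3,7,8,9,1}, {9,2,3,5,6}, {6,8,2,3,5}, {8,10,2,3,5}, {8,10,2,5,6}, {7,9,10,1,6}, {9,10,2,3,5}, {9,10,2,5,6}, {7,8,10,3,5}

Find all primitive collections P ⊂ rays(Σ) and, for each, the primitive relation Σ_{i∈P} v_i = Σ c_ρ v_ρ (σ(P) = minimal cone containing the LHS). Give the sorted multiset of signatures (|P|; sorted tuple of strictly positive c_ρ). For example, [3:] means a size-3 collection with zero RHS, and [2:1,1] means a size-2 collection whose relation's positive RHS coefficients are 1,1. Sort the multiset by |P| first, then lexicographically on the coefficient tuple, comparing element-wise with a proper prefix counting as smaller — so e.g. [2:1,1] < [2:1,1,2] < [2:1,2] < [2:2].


Δ(Σ) — 10 vertices, 14 min non-faces:

  {1,2}:  v_{1} + v_{2} = v_{5} + v_{6} ; sig = [2:1,1]
  {1,5}:  v_{1} + v_{5} = v_{6} + v_{7} ; sig = [2:1,1]
  {4,5}:  v_{4} + v_{5} = v_{1} + v_{3} + v_{6} ; sig = [2:1,1,1]
  {4,10}:  v_{4} + v_{10} = v_{6} + v_{8} + v_{9} ; sig = [2:1,1,1]
  {2,4}:  v_{2} + v_{4} = v_{3} + 2·v_{6} ; sig = [2:1,2]
  {4,7}:  v_{4} + v_{7} = 2·v_{1} + v_{3} ; sig = [2:1,2]
  {2,7}:  v_{2} + v_{7} = 2·v_{5} ; sig = [2:2]
  {1,3,10}:  v_{1} + v_{3} + v_{10} = 0 ; sig = [3:]
  {5,8,9}:  v_{5} + v_{8} + v_{9} = 0 ; sig = [3:]
  {2,8,9}:  v_{2} + v_{8} + v_{9} = v_{3} + v_{6} + v_{10} ; sig = [3:1,1,1]
  {3,5,6,10}:  v_{3} + v_{5} + v_{6} + v_{10} = v_{2} ; sig = [4:1]
  {3,6,7,10}:  v_{3} + v_{6} + v_{7} + v_{10} = v_{5} ; sig = [4:1]
  {6,7,8,9}:  v_{6} + v_{7} + v_{8} + v_{9} = v_{1} ; sig = [4:1]
  {1,3,6,8,9}:  v_{1} + v_{3} + v_{6} + v_{8} + v_{9} = v_{4} ; sig = [5:1]

Signatures (|P|; sorted positive RHS coefficients), sorted:
[[2:1,1], [2:1,1], [2:1,1,1], [2:1,1,1], [2:1,2], [2:1,2], [2:2], [3:], [3:], [3:1,1,1], [4:1], [4:1], [4:1], [5:1]]


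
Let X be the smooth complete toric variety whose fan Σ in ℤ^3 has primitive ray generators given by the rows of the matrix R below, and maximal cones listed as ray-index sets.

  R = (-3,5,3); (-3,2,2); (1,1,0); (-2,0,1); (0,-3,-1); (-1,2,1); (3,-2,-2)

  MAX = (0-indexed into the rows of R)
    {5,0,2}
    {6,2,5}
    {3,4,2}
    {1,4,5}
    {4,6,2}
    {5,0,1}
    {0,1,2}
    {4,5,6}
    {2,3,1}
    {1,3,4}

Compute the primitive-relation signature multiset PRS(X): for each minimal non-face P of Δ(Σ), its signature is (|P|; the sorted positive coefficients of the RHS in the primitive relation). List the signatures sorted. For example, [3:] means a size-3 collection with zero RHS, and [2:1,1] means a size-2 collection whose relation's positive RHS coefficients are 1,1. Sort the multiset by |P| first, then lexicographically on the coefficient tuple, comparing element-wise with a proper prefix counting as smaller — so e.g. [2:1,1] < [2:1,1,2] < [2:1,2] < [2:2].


Primitive collections (9):

  {1,6}:  v_{1} + v_{6} = 0 ; sig = [2:]
  {0,4}:  v_{0} + v_{4} = v_{1} ; sig = [2:1]
  {3,5}:  v_{3} + v_{5} = v_{1} ; sig = [2:1]
  {0,6}:  v_{0} + v_{6} = v_{2} + v_{5} ; sig = [2:1,1]
  {3,6}:  v_{3} + v_{6} = v_{2} + v_{4} ; sig = [2:1,1]
  {0,3}:  v_{0} + v_{3} = 2·v_{1} + v_{2} ; sig = [2:1,2]
  {2,4,5}:  v_{2} + v_{4} + v_{5} = 0 ; sig = [3:]
  {1,2,4}:  v_{1} + v_{2} + v_{4} = v_{3} ; sig = [3:1]
  {1,2,5}:  v_{1} + v_{2} + v_{5} = v_{0} ; sig = [3:1]

Hence PRS(X_Σ) =
    |P|=2: 6 collections, coeffs (), (1), (1), (1,1), (1,1), (1,2)
    |P|=3: 3 collections, coeffs (), (1), (1)


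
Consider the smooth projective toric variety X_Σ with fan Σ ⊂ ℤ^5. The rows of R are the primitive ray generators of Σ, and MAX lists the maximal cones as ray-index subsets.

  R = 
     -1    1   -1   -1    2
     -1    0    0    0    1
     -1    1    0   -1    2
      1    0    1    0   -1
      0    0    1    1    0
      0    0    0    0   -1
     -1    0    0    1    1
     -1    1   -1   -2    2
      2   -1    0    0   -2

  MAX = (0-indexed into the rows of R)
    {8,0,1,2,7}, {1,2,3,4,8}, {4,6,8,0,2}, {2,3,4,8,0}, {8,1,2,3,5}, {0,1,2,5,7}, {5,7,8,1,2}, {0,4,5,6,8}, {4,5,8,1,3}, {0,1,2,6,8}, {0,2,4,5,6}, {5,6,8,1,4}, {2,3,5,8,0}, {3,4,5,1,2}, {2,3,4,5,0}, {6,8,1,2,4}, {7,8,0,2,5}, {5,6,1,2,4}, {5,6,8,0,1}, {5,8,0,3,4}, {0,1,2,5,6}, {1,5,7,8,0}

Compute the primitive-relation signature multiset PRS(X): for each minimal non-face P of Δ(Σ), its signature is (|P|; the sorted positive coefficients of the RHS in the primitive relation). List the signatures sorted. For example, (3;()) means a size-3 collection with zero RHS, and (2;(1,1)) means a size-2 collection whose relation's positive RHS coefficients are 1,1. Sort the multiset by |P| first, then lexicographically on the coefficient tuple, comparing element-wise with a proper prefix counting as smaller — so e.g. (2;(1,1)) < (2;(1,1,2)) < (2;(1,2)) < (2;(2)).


Primitive collections (9):

  P={3,6}:  v_{3} + v_{6} = v_{4} ; sig = (2;(1))
  P={4,7}:  v_{4} + v_{7} = v_{2} ; sig = (2;(1))
  P={6,7}:  v_{6} + v_{7} = v_{0} + v_{1} ; sig = (2;(1,1))
  P={3,7}:  v_{3} + v_{7} = 2·v_{2} + v_{5} + v_{8} ; sig = (2;(1,1,2))
  P={0,1,3}:  v_{0} + v_{1} + v_{3} = v_{2} ; sig = (3;(1))
  P={0,1,4}:  v_{0} + v_{1} + v_{4} = v_{2} + v_{6} ; sig = (3;(1,1))
  P={2,5,6,8}:  v_{2} + v_{5} + v_{6} + v_{8} = 0 ; sig = (4;())
  P={2,4,5,8}:  v_{2} + v_{4} + v_{5} + v_{8} = v_{3} ; sig = (4;(1))
  P={0,1,2,5,8}:  v_{0} + v_{1} + v_{2} + v_{5} + v_{8} = v_{7} ; sig = (5;(1))

Sorted signature multiset PRS(X):
    |P|=2: 4 collections, coeffs (1), (1), (1,1), (1,1,2)
    |P|=3: 2 collections, coeffs (1), (1,1)
    |P|=4: 2 collections, coeffs (), (1)
    |P|=5: 1 collection, coeffs (1)


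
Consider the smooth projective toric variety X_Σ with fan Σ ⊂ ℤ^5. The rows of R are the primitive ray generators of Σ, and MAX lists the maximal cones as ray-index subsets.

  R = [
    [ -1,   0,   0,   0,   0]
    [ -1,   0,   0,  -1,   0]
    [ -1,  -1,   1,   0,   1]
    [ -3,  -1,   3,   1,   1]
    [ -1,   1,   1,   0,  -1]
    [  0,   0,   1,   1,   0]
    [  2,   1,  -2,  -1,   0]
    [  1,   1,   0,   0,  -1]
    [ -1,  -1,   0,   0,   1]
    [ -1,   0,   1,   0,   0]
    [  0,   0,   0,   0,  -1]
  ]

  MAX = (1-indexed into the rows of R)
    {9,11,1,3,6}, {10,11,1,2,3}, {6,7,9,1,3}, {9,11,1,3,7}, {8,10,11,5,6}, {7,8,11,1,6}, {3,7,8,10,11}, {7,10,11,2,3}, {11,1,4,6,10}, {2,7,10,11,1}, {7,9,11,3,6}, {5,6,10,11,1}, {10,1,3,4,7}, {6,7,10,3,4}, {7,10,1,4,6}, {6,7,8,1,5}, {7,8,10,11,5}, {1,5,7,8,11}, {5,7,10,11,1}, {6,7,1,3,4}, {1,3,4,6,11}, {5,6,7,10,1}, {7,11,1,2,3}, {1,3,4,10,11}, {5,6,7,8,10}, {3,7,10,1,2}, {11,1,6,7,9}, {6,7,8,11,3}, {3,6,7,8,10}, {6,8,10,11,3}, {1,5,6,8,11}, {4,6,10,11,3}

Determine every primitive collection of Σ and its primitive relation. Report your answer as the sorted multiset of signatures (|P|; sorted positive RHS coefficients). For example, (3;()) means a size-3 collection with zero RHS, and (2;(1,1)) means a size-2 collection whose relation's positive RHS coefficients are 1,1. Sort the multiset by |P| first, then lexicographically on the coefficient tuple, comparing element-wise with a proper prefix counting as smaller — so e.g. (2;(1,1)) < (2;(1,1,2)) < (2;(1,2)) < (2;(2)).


Δ(Σ) — 11 vertices, 20 min non-faces:

  P = {8,9}:  v_{8} + v_{9} = 0  so sig = (2;())
  P = {2,6}:  v_{2} + v_{6} = v_{10}  so sig = (2;(1))
  P = {5,9}:  v_{5} + v_{9} = v_{1} + v_{10}  so sig = (2;(1,1))
  P = {9,10}:  v_{9} + v_{10} = v_{1} + v_{3}  so sig = (2;(1,1))
  P = {2,5}:  v_{2} + v_{5} = v_{1} + v_{7} + 3·v_{10} + v_{11}  so sig = (2;(1,1,1,3))
  P = {2,4}:  v_{2} + v_{4} = v_{1} + v_{3} + 2·v_{10}  so sig = (2;(1,1,2))
  P = {2,8}:  v_{2} + v_{8} = v_{7} + 2·v_{10} + v_{11}  so sig = (2;(1,1,2))
  P = {2,9}:  v_{2} + v_{9} = 2·v_{1} + 2·v_{3} + v_{7} + v_{11}  so sig = (2;(1,1,2,2))
  P = {4,5}:  v_{4} + v_{5} = v_{1} + v_{6} + 3·v_{10}  so sig = (2;(1,1,3))
  P = {4,8}:  v_{4} + v_{8} = v_{6} + 2·v_{10}  so sig = (2;(1,2))
  P = {4,9}:  v_{4} + v_{9} = 2·v_{1} + 2·v_{3} + v_{6}  so sig = (2;(1,2,2))
  P = {3,5}:  v_{3} + v_{5} = 2·v_{10}  so sig = (2;(2))
  P = {1,3,8}:  v_{1} + v_{3} + v_{8} = v_{10}  so sig = (3;(1))
  P = {1,8,10}:  v_{1} + v_{8} + v_{10} = v_{5}  so sig = (3;(1))
  P = {4,7,11}:  v_{4} + v_{7} + v_{11} = v_{10}  so sig = (3;(1))
  P = {1,3,6,10}:  v_{1} + v_{3} + v_{6} + v_{10} = v_{4}  so sig = (4;(1))
  P = {6,7,10,11}:  v_{6} + v_{7} + v_{10} + v_{11} = v_{8}  so sig = (4;(1))
  P = {5,6,7,11}:  v_{5} + v_{6} + v_{7} + v_{11} = v_{1} + 2·v_{8}  so sig = (4;(1,2))
  P = {1,3,6,7,11}:  v_{1} + v_{3} + v_{6} + v_{7} + v_{11} = 0  so sig = (5;())
  P = {1,3,7,10,11}:  v_{1} + v_{3} + v_{7} + v_{10} + v_{11} = v_{2}  so sig = (5;(1))

Signatures (|P|; sorted positive RHS coefficients), sorted:
    |P|=2: 12 collections, coeffs (), (1), (1,1), (1,1), (1,1,1,3), (1,1,2), (1,1,2), (1,1,2,2), (1,1,3), (1,2), (1,2,2), (2)
    |P|=3: 3 collections, coeffs (1), (1), (1)
    |P|=4: 3 collections, coeffs (1), (1), (1,2)
    |P|=5: 2 collections, coeffs (), (1)


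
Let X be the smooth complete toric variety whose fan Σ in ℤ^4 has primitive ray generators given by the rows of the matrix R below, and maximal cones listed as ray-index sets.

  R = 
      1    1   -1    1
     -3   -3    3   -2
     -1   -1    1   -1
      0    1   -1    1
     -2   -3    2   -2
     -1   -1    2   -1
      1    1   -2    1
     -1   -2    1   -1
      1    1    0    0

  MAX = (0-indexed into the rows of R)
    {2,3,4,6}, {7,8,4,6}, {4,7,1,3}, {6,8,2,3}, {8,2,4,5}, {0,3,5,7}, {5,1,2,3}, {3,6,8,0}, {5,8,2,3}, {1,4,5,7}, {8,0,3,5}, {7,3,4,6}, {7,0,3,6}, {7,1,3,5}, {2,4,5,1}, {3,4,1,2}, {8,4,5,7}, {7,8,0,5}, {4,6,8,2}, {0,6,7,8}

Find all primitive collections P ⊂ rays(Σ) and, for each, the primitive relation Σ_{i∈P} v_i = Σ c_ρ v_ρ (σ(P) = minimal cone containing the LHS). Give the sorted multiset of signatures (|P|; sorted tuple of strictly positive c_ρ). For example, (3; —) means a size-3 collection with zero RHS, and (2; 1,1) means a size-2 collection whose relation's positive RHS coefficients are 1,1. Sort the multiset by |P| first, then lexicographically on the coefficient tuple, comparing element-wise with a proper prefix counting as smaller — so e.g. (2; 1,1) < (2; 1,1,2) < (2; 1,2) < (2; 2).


10 collections generate NE(X_Σ); each relation:

  P = {0,2}:  v_{0} + v_{2} = 0  →  sig = (2; —)
  P = {5,6}:  v_{5} + v_{6} = 0  →  sig = (2; —)
  P = {0,4}:  v_{0} + v_{4} = v_{7}  →  sig = (2; 1)
  P = {2,7}:  v_{2} + v_{7} = v_{4}  →  sig = (2; 1)
  P = {1,6}:  v_{1} + v_{6} = v_{3} + v_{4}  →  sig = (2; 1,1)
  P = {1,8}:  v_{1} + v_{8} = v_{2} + v_{5}  →  sig = (2; 1,1)
  P = {0,1}:  v_{0} + v_{1} = v_{3} + v_{5} + v_{7}  →  sig = (2; 1,1,1)
  P = {3,7,8}:  v_{3} + v_{7} + v_{8} = 0  →  sig = (3; —)
  P = {3,4,5}:  v_{3} + v_{4} + v_{5} = v_{1}  →  sig = (3; 1)
  P = {3,4,8}:  v_{3} + v_{4} + v_{8} = v_{2}  →  sig = (3; 1)

Signatures (|P|; sorted positive RHS coefficients), sorted:
[(2; —), (2; —), (2; 1), (2; 1), (2; 1,1), (2; 1,1), (2; 1,1,1), (3; —), (3; 1), (3; 1)]


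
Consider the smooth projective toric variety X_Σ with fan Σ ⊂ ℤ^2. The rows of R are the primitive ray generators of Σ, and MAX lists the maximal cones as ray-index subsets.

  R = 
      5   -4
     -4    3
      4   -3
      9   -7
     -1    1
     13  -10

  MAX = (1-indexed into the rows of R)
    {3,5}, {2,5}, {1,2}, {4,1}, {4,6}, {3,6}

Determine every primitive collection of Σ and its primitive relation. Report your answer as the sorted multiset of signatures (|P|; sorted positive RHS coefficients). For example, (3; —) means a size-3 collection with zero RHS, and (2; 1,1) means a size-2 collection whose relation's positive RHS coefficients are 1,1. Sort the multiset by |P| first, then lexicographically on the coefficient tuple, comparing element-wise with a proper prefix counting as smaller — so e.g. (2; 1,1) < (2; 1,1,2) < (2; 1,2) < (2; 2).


Δ(Σ) — 6 vertices, 9 min non-faces:

  P={2,3}:  v_{2} + v_{3} = 0  ⇒ sig = (2; —)
  P={1,3}:  v_{1} + v_{3} = v_{4}  ⇒ sig = (2; 1)
  P={1,5}:  v_{1} + v_{5} = v_{3}  ⇒ sig = (2; 1)
  P={2,4}:  v_{2} + v_{4} = v_{1}  ⇒ sig = (2; 1)
  P={2,6}:  v_{2} + v_{6} = v_{4}  ⇒ sig = (2; 1)
  P={3,4}:  v_{3} + v_{4} = v_{6}  ⇒ sig = (2; 1)
  P={1,6}:  v_{1} + v_{6} = 2·v_{4}  ⇒ sig = (2; 2)
  P={4,5}:  v_{4} + v_{5} = 2·v_{3}  ⇒ sig = (2; 2)
  P={5,6}:  v_{5} + v_{6} = 3·v_{3}  ⇒ sig = (2; 3)

so the primitive-relation signature multiset is
{ (2; —),  (2; 1) ×5,  (2; 2) ×2,  (2; 3) }


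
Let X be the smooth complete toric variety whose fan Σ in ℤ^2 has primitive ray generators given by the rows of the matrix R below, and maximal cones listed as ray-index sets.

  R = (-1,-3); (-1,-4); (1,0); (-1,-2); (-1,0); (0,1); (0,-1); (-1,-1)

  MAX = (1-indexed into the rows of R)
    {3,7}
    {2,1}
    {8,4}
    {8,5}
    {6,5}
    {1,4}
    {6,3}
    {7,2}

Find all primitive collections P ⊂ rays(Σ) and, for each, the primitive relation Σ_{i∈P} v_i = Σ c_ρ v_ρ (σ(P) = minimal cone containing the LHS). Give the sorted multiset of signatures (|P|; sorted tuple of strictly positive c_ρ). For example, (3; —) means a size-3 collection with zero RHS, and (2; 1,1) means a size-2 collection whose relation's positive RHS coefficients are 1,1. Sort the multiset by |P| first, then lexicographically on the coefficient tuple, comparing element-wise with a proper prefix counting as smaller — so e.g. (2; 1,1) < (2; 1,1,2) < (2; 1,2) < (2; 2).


The 20 primitive collections of Σ (r=8, n=2):

  {3,5}:  v_{3} + v_{5} = 0 ; sig = (2; —)
  {6,7}:  v_{6} + v_{7} = 0 ; sig = (2; —)
  {1,6}:  v_{1} + v_{6} = v_{4} ; sig = (2; 1)
  {1,7}:  v_{1} + v_{7} = v_{2} ; sig = (2; 1)
  {2,6}:  v_{2} + v_{6} = v_{1} ; sig = (2; 1)
  {3,8}:  v_{3} + v_{8} = v_{7} ; sig = (2; 1)
  {4,6}:  v_{4} + v_{6} = v_{8} ; sig = (2; 1)
  {4,7}:  v_{4} + v_{7} = v_{1} ; sig = (2; 1)
  {5,7}:  v_{5} + v_{7} = v_{8} ; sig = (2; 1)
  {6,8}:  v_{6} + v_{8} = v_{5} ; sig = (2; 1)
  {7,8}:  v_{7} + v_{8} = v_{4} ; sig = (2; 1)
  {1,5}:  v_{1} + v_{5} = v_{4} + v_{8} ; sig = (2; 1,1)
  {2,8}:  v_{2} + v_{8} = v_{1} + v_{4} ; sig = (2; 1,1)
  {1,8}:  v_{1} + v_{8} = 2·v_{4} ; sig = (2; 2)
  {2,4}:  v_{2} + v_{4} = 2·v_{1} ; sig = (2; 2)
  {2,5}:  v_{2} + v_{5} = 2·v_{4} ; sig = (2; 2)
  {3,4}:  v_{3} + v_{4} = 2·v_{7} ; sig = (2; 2)
  {4,5}:  v_{4} + v_{5} = 2·v_{8} ; sig = (2; 2)
  {1,3}:  v_{1} + v_{3} = 3·v_{7} ; sig = (2; 3)
  {2,3}:  v_{2} + v_{3} = 4·v_{7} ; sig = (2; 4)

Sorted signature multiset PRS(X):
[(2; —), (2; —), (2; 1), (2; 1), (2; 1), (2; 1), (2; 1), (2; 1), (2; 1), (2; 1), (2; 1), (2; 1,1), (2; 1,1), (2; 2), (2; 2), (2; 2), (2; 2), (2; 2), (2; 3), (2; 4)]


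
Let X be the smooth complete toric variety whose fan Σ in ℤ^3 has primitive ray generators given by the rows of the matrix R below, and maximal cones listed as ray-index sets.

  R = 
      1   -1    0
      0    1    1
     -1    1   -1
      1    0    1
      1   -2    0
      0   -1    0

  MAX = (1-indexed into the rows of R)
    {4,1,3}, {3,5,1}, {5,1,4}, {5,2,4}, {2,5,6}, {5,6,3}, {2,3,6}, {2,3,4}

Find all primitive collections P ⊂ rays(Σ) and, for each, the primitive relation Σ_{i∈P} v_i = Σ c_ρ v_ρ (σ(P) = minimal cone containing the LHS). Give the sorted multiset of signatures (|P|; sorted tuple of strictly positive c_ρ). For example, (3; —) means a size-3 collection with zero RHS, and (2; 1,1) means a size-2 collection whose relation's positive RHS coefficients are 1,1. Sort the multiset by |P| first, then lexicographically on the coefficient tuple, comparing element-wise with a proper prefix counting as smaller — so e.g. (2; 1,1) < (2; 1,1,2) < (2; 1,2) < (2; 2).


Σ has 5 primitive collections:

  P={1,2}:  v_{1} + v_{2} = v_{4} — sig = (2; 1)
  P={1,6}:  v_{1} + v_{6} = v_{5} — sig = (2; 1)
  P={4,6}:  v_{4} + v_{6} = v_{2} + v_{5} — sig = (2; 1,1)
  P={2,3,5}:  v_{2} + v_{3} + v_{5} = 0 — sig = (3; —)
  P={3,4,5}:  v_{3} + v_{4} + v_{5} = v_{1} — sig = (3; 1)

Hence PRS(X_Σ) =
[(2; 1), (2; 1), (2; 1,1), (3; —), (3; 1)]


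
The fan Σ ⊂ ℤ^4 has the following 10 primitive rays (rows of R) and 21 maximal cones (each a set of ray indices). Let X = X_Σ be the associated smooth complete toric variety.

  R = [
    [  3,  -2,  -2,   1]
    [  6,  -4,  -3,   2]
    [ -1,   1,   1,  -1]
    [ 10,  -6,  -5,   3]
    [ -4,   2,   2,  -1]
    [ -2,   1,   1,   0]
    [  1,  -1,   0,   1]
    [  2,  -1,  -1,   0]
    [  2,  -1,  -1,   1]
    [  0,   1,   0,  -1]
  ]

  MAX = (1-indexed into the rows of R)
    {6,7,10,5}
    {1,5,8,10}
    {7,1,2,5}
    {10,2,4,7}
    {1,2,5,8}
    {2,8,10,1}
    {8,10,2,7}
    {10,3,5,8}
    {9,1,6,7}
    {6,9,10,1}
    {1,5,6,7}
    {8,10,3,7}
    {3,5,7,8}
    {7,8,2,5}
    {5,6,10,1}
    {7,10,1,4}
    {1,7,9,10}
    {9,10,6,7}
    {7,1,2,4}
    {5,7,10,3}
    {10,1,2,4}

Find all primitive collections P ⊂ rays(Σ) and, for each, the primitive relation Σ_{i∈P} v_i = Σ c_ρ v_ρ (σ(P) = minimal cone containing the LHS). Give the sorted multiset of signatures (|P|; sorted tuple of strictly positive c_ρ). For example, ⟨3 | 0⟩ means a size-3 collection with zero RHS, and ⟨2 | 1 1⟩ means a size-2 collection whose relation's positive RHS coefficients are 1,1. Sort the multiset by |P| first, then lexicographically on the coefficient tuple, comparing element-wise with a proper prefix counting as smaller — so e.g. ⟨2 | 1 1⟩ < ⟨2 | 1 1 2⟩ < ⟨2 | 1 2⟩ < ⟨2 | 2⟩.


Primitive collections (20):

  • {6,8}:  v_{6} + v_{8} = 0  →  sig = ⟨2 | 0⟩
  • {1,3}:  v_{1} + v_{3} = v_{8}  →  sig = ⟨2 | 1⟩
  • {4,5}:  v_{4} + v_{5} = v_{2}  →  sig = ⟨2 | 1⟩
  • {5,9}:  v_{5} + v_{9} = v_{6}  →  sig = ⟨2 | 1⟩
  • {2,6}:  v_{2} + v_{6} = v_{1} + v_{7}  →  sig = ⟨2 | 1 1⟩
  • {3,9}:  v_{3} + v_{9} = v_{7} + v_{10}  →  sig = ⟨2 | 1 1⟩
  • {3,6}:  v_{3} + v_{6} = v_{5} + v_{7} + v_{10}  →  sig = ⟨2 | 1 1 1⟩
  • {8,9}:  v_{8} + v_{9} = v_{1} + v_{7} + v_{10}  →  sig = ⟨2 | 1 1 1⟩
  • {3,4}:  v_{3} + v_{4} = v_{2} + v_{7} + v_{8} + v_{10}  →  sig = ⟨2 | 1 1 1 1⟩
  • {2,3}:  v_{2} + v_{3} = v_{7} + 2·v_{8}  →  sig = ⟨2 | 1 2⟩
  • {4,8}:  v_{4} + v_{8} = 2·v_{2} + v_{10}  →  sig = ⟨2 | 1 2⟩
  • {2,9}:  v_{2} + v_{9} = 2·v_{1} + 2·v_{7} + v_{10}  →  sig = ⟨2 | 1 2 2⟩
  • {4,6}:  v_{4} + v_{6} = 2·v_{1} + 2·v_{7} + v_{10}  →  sig = ⟨2 | 1 2 2⟩
  • {4,9}:  v_{4} + v_{9} = 3·v_{1} + 3·v_{7} + 2·v_{10}  →  sig = ⟨2 | 2 3 3⟩
  • {1,7,8}:  v_{1} + v_{7} + v_{8} = v_{2}  →  sig = ⟨3 | 1⟩
  • {2,5,10}:  v_{2} + v_{5} + v_{10} = v_{8}  →  sig = ⟨3 | 1⟩
  • {1,5,7,10}:  v_{1} + v_{5} + v_{7} + v_{10} = 0  →  sig = ⟨4 | 0⟩
  • {1,2,7,10}:  v_{1} + v_{2} + v_{7} + v_{10} = v_{4}  →  sig = ⟨4 | 1⟩
  • {1,6,7,10}:  v_{1} + v_{6} + v_{7} + v_{10} = v_{9}  →  sig = ⟨4 | 1⟩
  • {5,7,8,10}:  v_{5} + v_{7} + v_{8} + v_{10} = v_{3}  →  sig = ⟨4 | 1⟩

Sorted signature multiset PRS(X):
{ ⟨2 | 0⟩,  ⟨2 | 1⟩ ×3,  ⟨2 | 1 1⟩ ×2,  ⟨2 | 1 1 1⟩ ×2,  ⟨2 | 1 1 1 1⟩,  ⟨2 | 1 2⟩ ×2,  ⟨2 | 1 2 2⟩ ×2,  ⟨2 | 2 3 3⟩,  ⟨3 | 1⟩ ×2,  ⟨4 | 0⟩,  ⟨4 | 1⟩ ×3 }


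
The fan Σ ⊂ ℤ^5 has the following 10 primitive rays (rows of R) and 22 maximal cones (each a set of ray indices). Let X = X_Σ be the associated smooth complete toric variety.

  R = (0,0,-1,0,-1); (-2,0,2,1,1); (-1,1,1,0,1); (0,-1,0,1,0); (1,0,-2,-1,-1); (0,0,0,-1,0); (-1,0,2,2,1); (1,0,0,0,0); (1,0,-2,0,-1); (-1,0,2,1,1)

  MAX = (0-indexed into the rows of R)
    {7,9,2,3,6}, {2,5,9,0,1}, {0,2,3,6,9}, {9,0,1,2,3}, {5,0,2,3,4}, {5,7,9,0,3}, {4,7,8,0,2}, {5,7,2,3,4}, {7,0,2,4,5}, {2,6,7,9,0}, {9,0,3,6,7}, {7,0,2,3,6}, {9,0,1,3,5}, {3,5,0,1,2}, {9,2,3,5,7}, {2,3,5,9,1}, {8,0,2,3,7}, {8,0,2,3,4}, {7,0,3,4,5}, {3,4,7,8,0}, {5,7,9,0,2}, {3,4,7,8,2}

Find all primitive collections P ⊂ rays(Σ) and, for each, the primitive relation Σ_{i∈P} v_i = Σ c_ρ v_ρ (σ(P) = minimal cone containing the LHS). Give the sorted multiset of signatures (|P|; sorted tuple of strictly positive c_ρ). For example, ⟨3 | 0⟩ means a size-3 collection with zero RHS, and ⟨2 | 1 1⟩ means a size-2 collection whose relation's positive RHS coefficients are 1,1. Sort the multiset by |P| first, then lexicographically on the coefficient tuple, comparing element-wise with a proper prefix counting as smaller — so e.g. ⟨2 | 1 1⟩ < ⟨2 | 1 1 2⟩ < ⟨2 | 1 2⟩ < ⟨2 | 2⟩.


Primitive collections (14):

  • {4,9}:  v_{4} + v_{9} = 0 — sig = ⟨2 | 0⟩
  • {1,7}:  v_{1} + v_{7} = v_{9} — sig = ⟨2 | 1⟩
  • {5,6}:  v_{5} + v_{6} = v_{9} — sig = ⟨2 | 1⟩
  • {5,8}:  v_{5} + v_{8} = v_{4} — sig = ⟨2 | 1⟩
  • {1,8}:  v_{1} + v_{8} = v_{0} + v_{2} + v_{3} — sig = ⟨2 | 1 1 1⟩
  • {1,4}:  v_{1} + v_{4} = v_{0} + v_{2} + v_{3} + v_{5} — sig = ⟨2 | 1 1 1 1⟩
  • {4,6}:  v_{4} + v_{6} = v_{0} + v_{2} + v_{3} + v_{7} — sig = ⟨2 | 1 1 1 1⟩
  • {8,9}:  v_{8} + v_{9} = v_{0} + v_{2} + v_{3} + v_{7} — sig = ⟨2 | 1 1 1 1⟩
  • {1,6}:  v_{1} + v_{6} = v_{0} + v_{2} + v_{3} + 2·v_{9} — sig = ⟨2 | 1 1 1 2⟩
  • {6,8}:  v_{6} + v_{8} = 2·v_{0} + 2·v_{2} + 2·v_{3} + 2·v_{7} — sig = ⟨2 | 2 2 2 2⟩
  • {0,2,3,5,7}:  v_{0} + v_{2} + v_{3} + v_{5} + v_{7} = 0 — sig = ⟨5 | 0⟩
  • {0,2,3,4,7}:  v_{0} + v_{2} + v_{3} + v_{4} + v_{7} = v_{8} — sig = ⟨5 | 1⟩
  • {0,2,3,5,9}:  v_{0} + v_{2} + v_{3} + v_{5} + v_{9} = v_{1} — sig = ⟨5 | 1⟩
  • {0,2,3,7,9}:  v_{0} + v_{2} + v_{3} + v_{7} + v_{9} = v_{6} — sig = ⟨5 | 1⟩

so the primitive-relation signature multiset is
    ⟨2 | 0⟩
    ⟨2 | 1⟩
    ⟨2 | 1⟩
    ⟨2 | 1⟩
    ⟨2 | 1 1 1⟩
    ⟨2 | 1 1 1 1⟩
    ⟨2 | 1 1 1 1⟩
    ⟨2 | 1 1 1 1⟩
    ⟨2 | 1 1 1 2⟩
    ⟨2 | 2 2 2 2⟩
    ⟨5 | 0⟩
    ⟨5 | 1⟩
    ⟨5 | 1⟩
    ⟨5 | 1⟩


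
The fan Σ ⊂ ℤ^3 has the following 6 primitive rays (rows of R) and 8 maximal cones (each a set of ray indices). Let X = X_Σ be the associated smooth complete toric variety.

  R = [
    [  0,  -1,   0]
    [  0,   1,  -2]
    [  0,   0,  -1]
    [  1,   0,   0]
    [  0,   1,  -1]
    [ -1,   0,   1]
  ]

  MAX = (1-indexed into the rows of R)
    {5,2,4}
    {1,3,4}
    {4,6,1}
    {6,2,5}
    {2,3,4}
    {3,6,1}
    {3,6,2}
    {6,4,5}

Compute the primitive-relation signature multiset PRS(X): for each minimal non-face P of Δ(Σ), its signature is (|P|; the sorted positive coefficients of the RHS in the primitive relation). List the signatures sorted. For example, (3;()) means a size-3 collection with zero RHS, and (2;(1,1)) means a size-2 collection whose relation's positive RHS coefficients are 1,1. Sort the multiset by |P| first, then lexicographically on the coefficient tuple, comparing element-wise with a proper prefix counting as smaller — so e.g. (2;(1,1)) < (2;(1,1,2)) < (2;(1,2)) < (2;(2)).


Primitive collections (5):

  P = {1,5}:  v_{1} + v_{5} = v_{3}  ⇒ sig = (2;(1))
  P = {3,5}:  v_{3} + v_{5} = v_{2}  ⇒ sig = (2;(1))
  P = {1,2}:  v_{1} + v_{2} = 2·v_{3}  ⇒ sig = (2;(2))
  P = {3,4,6}:  v_{3} + v_{4} + v_{6} = 0  ⇒ sig = (3;())
  P = {2,4,6}:  v_{2} + v_{4} + v_{6} = v_{5}  ⇒ sig = (3;(1))

Hence PRS(X_Σ) =
    (2;(1))
    (2;(1))
    (2;(2))
    (3;())
    (3;(1))


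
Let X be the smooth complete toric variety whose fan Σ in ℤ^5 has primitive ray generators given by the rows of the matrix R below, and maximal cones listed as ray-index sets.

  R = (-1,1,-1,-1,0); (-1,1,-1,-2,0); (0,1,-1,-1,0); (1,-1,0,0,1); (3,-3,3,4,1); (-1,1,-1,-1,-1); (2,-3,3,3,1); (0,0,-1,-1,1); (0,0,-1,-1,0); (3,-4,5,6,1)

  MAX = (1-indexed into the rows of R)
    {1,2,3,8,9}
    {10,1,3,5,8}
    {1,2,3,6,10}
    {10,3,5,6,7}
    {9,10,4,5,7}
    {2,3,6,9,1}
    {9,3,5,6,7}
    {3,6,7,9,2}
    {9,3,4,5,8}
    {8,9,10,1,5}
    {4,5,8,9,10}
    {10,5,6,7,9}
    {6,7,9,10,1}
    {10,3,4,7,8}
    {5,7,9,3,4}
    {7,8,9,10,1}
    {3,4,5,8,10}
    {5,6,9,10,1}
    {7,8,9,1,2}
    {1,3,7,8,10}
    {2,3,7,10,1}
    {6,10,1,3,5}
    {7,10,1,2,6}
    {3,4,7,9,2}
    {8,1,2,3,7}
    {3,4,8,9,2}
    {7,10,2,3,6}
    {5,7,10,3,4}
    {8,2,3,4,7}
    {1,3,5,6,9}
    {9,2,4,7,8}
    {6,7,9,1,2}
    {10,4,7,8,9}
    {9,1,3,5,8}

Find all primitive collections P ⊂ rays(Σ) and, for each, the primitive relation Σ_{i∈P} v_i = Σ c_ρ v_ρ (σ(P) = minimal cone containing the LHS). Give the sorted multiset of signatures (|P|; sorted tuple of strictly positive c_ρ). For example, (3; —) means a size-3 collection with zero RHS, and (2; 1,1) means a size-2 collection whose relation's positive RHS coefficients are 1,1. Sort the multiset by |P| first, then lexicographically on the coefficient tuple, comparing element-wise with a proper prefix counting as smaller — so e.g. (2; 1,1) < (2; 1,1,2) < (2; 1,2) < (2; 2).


Σ has 13 primitive collections:

  P={1,4}:  v_{1} + v_{4} = v_{8}  ⟹  sig = (2; 1)
  P={4,6}:  v_{4} + v_{6} = v_{9}  ⟹  sig = (2; 1)
  P={2,5}:  v_{2} + v_{5} = v_{3} + v_{7}  ⟹  sig = (2; 1,1)
  P={6,8}:  v_{6} + v_{8} = v_{1} + v_{9}  ⟹  sig = (2; 1,1)
  P={2,9,10}:  v_{2} + v_{9} + v_{10} = v_{7}  ⟹  sig = (3; 1)
  P={3,9,10}:  v_{3} + v_{9} + v_{10} = v_{5}  ⟹  sig = (3; 1)
  P={1,5,7}:  v_{1} + v_{5} + v_{7} = v_{4} + v_{10}  ⟹  sig = (3; 1,1)
  P={2,4,10}:  v_{2} + v_{4} + v_{10} = v_{1} + v_{3} + 2·v_{7}  ⟹  sig = (3; 1,1,2)
  P={5,7,8}:  v_{5} + v_{7} + v_{8} = 2·v_{4} + v_{10}  ⟹  sig = (3; 1,2)
  P={2,8,10}:  v_{2} + v_{8} + v_{10} = 2·v_{1} + v_{3} + 2·v_{7}  ⟹  sig = (3; 1,2,2)
  P={1,3,6,7}:  v_{1} + v_{3} + v_{6} + v_{7} = 0  ⟹  sig = (4; —)
  P={1,3,7,9}:  v_{1} + v_{3} + v_{7} + v_{9} = v_{4}  ⟹  sig = (4; 1)
  P={3,7,8,9}:  v_{3} + v_{7} + v_{8} + v_{9} = 2·v_{4}  ⟹  sig = (4; 2)

Signatures (|P|; sorted positive RHS coefficients), sorted:
{ (2; 1) ×2,  (2; 1,1) ×2,  (3; 1) ×2,  (3; 1,1),  (3; 1,1,2),  (3; 1,2),  (3; 1,2,2),  (4; —),  (4; 1),  (4; 2) }


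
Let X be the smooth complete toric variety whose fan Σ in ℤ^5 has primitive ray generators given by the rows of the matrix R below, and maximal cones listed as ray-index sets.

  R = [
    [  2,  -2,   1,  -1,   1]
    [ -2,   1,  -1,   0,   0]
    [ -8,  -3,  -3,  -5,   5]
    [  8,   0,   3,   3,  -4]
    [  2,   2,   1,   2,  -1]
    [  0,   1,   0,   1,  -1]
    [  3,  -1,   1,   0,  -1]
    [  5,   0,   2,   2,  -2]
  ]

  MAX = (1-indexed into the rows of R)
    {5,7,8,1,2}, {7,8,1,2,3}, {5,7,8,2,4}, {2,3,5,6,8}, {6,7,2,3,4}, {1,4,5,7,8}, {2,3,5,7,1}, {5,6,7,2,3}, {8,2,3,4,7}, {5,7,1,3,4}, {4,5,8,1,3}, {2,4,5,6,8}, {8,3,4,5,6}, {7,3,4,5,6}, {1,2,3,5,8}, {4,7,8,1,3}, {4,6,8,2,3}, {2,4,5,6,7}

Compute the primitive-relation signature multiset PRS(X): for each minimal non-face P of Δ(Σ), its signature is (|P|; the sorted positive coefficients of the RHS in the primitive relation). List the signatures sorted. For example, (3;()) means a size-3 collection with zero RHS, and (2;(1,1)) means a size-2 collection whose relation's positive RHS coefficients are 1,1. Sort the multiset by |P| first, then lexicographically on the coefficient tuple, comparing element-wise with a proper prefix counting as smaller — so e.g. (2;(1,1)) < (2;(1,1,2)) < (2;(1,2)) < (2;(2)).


The 5 primitive collections of Σ (r=8, n=5):

  P = {1,6}:  v_{1} + v_{6} = v_{3} + v_{4} + v_{5} ; sig = (2;(1,1,1))
  P = {6,7,8}:  v_{6} + v_{7} + v_{8} = v_{4} ; sig = (3;(1))
  P = {1,2,4}:  v_{1} + v_{2} + v_{4} = v_{7} + v_{8} ; sig = (3;(1,1))
  P = {2,3,4,5}:  v_{2} + v_{3} + v_{4} + v_{5} = 0 ; sig = (4;())
  P = {3,5,7,8}:  v_{3} + v_{5} + v_{7} + v_{8} = v_{1} ; sig = (4;(1))

Sorted signature multiset PRS(X):
    (2;(1,1,1))
    (3;(1))
    (3;(1,1))
    (4;())
    (4;(1))


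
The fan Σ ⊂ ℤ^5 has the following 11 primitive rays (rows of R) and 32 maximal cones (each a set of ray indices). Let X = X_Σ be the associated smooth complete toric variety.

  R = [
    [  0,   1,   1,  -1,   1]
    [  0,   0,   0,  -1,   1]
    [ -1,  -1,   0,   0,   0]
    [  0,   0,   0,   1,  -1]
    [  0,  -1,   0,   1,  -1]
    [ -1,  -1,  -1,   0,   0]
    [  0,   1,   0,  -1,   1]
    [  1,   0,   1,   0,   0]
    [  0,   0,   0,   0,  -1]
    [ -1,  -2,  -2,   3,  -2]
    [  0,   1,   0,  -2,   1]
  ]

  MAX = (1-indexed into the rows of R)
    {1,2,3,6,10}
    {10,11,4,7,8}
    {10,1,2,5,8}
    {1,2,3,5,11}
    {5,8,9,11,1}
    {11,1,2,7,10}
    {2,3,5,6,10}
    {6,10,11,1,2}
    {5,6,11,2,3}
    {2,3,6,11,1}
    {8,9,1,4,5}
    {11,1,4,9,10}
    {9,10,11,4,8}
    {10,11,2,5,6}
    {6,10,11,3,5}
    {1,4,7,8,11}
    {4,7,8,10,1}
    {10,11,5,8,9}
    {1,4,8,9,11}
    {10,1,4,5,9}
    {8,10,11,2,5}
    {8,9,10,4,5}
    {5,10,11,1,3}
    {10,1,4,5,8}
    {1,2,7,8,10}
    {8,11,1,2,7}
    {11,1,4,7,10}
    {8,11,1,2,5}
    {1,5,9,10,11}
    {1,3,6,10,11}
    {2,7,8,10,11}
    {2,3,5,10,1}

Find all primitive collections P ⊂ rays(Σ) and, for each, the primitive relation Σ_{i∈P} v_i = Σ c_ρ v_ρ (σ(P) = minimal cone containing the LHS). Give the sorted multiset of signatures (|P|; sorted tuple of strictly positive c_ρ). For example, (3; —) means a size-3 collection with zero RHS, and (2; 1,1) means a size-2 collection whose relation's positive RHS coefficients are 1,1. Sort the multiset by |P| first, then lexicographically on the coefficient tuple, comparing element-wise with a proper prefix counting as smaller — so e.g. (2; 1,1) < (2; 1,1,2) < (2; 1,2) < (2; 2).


18 minimal non-faces of Δ(Σ) (on 11 rays):

  • {2,4}:  v_{2} + v_{4} = 0 — sig = (2; —)
  • {5,7}:  v_{5} + v_{7} = 0 — sig = (2; —)
  • {2,9}:  v_{2} + v_{9} = v_{5} + v_{11} — sig = (2; 1,1)
  • {3,7}:  v_{3} + v_{7} = v_{1} + v_{6} — sig = (2; 1,1)
  • {6,8}:  v_{6} + v_{8} = v_{2} + v_{5} — sig = (2; 1,1)
  • {7,9}:  v_{7} + v_{9} = v_{4} + v_{11} — sig = (2; 1,1)
  • {4,6}:  v_{4} + v_{6} = v_{1} + v_{5} + v_{10} + v_{11} — sig = (2; 1,1,1,1)
  • {6,7}:  v_{6} + v_{7} = v_{1} + v_{2} + v_{10} + v_{11} — sig = (2; 1,1,1,1)
  • {3,8}:  v_{3} + v_{8} = v_{1} + v_{2} + 2·v_{5} — sig = (2; 1,1,2)
  • {3,4}:  v_{3} + v_{4} = 2·v_{1} + 2·v_{5} + v_{10} + v_{11} — sig = (2; 1,1,2,2)
  • {6,9}:  v_{6} + v_{9} = v_{1} + 2·v_{5} + v_{10} + 2·v_{11} — sig = (2; 1,1,2,2)
  • {3,9}:  v_{3} + v_{9} = 2·v_{1} + 3·v_{5} + v_{10} + 2·v_{11} — sig = (2; 1,2,2,3)
  • {1,5,6}:  v_{1} + v_{5} + v_{6} = v_{3} — sig = (3; 1)
  • {4,5,11}:  v_{4} + v_{5} + v_{11} = v_{9} — sig = (3; 1)
  • {1,8,10,11}:  v_{1} + v_{8} + v_{10} + v_{11} = 0 — sig = (4; —)
  • {1,8,9,10}:  v_{1} + v_{8} + v_{9} + v_{10} = v_{4} + v_{5} — sig = (4; 1,1)
  • {2,3,10,11}:  v_{2} + v_{3} + v_{10} + v_{11} = 2·v_{6} — sig = (4; 2)
  • {1,2,5,10,11}:  v_{1} + v_{2} + v_{5} + v_{10} + v_{11} = v_{6} — sig = (5; 1)

Sorted signature multiset PRS(X):
    |P|=2: 12 collections, coeffs (), (), (1,1), (1,1), (1,1), (1,1), (1,1,1,1), (1,1,1,1), (1,1,2), (1,1,2,2), (1,1,2,2), (1,2,2,3)
    |P|=3: 2 collections, coeffs (1), (1)
    |P|=4: 3 collections, coeffs (), (1,1), (2)
    |P|=5: 1 collection, coeffs (1)


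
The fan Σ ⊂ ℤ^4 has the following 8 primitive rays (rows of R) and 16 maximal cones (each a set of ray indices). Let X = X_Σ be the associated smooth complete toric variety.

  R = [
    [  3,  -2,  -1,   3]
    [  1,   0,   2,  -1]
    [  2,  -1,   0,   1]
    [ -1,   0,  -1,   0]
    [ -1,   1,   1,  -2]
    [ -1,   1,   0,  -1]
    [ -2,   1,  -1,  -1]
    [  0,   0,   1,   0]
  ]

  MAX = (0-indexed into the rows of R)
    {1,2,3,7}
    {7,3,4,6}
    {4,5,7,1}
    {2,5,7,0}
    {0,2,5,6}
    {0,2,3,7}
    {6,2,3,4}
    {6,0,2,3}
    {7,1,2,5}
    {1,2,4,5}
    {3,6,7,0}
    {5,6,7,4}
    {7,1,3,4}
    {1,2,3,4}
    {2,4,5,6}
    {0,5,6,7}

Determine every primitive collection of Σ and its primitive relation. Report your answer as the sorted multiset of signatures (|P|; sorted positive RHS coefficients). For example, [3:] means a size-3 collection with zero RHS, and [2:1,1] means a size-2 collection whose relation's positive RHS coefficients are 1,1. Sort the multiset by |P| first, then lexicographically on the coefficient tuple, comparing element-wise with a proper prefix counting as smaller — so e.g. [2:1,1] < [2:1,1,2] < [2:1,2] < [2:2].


Δ(Σ) — 8 vertices, 6 min non-faces:

  P = {0,4}:  v_{0} + v_{4} = v_{2}  →  sig = [2:1]
  P = {1,6}:  v_{1} + v_{6} = v_{4}  →  sig = [2:1]
  P = {3,5}:  v_{3} + v_{5} = v_{6}  →  sig = [2:1]
  P = {0,1}:  v_{0} + v_{1} = 2·v_{2} + v_{7}  →  sig = [2:1,2]
  P = {2,6,7}:  v_{2} + v_{6} + v_{7} = 0  →  sig = [3:]
  P = {2,4,7}:  v_{2} + v_{4} + v_{7} = v_{1}  →  sig = [3:1]

Signatures (|P|; sorted positive RHS coefficients), sorted:
    [2:1]
    [2:1]
    [2:1]
    [2:1,2]
    [3:]
    [3:1]


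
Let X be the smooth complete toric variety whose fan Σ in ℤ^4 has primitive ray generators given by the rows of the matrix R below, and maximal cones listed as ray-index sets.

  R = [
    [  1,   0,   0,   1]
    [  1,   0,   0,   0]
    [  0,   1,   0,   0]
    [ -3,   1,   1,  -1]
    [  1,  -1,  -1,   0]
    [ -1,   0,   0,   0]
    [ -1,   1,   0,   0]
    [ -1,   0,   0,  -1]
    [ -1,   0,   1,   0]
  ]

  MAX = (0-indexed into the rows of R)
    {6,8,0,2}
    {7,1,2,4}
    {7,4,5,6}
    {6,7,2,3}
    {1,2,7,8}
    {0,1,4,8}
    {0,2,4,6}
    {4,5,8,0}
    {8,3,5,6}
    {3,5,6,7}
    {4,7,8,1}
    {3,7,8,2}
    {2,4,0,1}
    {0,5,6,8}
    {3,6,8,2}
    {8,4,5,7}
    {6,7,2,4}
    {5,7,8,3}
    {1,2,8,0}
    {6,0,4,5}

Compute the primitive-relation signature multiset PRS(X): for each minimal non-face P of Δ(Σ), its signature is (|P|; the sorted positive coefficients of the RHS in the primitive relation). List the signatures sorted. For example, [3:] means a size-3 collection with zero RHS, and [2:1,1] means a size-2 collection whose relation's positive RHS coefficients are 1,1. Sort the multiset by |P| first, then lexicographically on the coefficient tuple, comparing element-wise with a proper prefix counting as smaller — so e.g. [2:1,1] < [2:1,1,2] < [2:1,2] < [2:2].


The 10 primitive collections of Σ (r=9, n=4):

  • {0,7}:  v_{0} + v_{7} = 0  ⇒ sig = [2:]
  • {1,5}:  v_{1} + v_{5} = 0  ⇒ sig = [2:]
  • {1,6}:  v_{1} + v_{6} = v_{2}  ⇒ sig = [2:1]
  • {2,5}:  v_{2} + v_{5} = v_{6}  ⇒ sig = [2:1]
  • {0,3}:  v_{0} + v_{3} = v_{6} + v_{8}  ⇒ sig = [2:1,1]
  • {3,4}:  v_{3} + v_{4} = v_{5} + v_{7}  ⇒ sig = [2:1,1]
  • {1,3}:  v_{1} + v_{3} = v_{2} + v_{7} + v_{8}  ⇒ sig = [2:1,1,1]
  • {2,4,8}:  v_{2} + v_{4} + v_{8} = 0  ⇒ sig = [3:]
  • {4,6,8}:  v_{4} + v_{6} + v_{8} = v_{5}  ⇒ sig = [3:1]
  • {6,7,8}:  v_{6} + v_{7} + v_{8} = v_{3}  ⇒ sig = [3:1]

so the primitive-relation signature multiset is
    |P|=2: 7 collections, coeffs (), (), (1), (1), (1,1), (1,1), (1,1,1)
    |P|=3: 3 collections, coeffs (), (1), (1)
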